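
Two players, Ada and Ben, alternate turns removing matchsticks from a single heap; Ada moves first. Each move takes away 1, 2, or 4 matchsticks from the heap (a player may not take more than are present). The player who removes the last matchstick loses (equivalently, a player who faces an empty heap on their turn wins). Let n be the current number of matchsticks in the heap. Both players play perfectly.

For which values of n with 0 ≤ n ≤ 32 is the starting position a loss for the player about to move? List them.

1, 4, 7, 10, 13, 16, 19, 22, 25, 28, 31

Classify positions by backward induction: terminal positions (no move available) are W. From any other position, the mover wins iff some move reaches an L.
n=0: no move; the opponent has just taken the last matchstick and therefore loses → W
n=1: the only move is to 0(W), a W ⇒ L
n=2: can move to 1, which is L ⇒ W
n=3: can move to 1, which is L ⇒ W
n=4: moves to 3(W), 2(W), 0(W); every one is W ⇒ L
n=5: can move to 4, which is L ⇒ W
n=6: can move to 4, which is L ⇒ W
n=7: moves to 6(W), 5(W), 3(W); every one is W ⇒ L
n=8: can move to 7, which is L ⇒ W
n=9: can move to 7, which is L ⇒ W
n=10: moves to 9(W), 8(W), 6(W); every one is W ⇒ L
n=11: can move to 10, which is L ⇒ W
n=12: can move to 10, which is L ⇒ W
n=13: moves to 12(W), 11(W), 9(W); every one is W ⇒ L
n=14: can move to 13, which is L ⇒ W
n=15: can move to 13, which is L ⇒ W
n=16: moves to 15(W), 14(W), 12(W); every one is W ⇒ L
n=17: can move to 16, which is L ⇒ W
n=18: can move to 16, which is L ⇒ W
n=19: moves to 18(W), 17(W), 15(W); every one is W ⇒ L
n=20: can move to 19, which is L ⇒ W
n=21: can move to 19, which is L ⇒ W
n=22: moves to 21(W), 20(W), 18(W); every one is W ⇒ L
n=23: can move to 22, which is L ⇒ W
n=24: can move to 22, which is L ⇒ W
n=25: moves to 24(W), 23(W), 21(W); every one is W ⇒ L
n=26: can move to 25, which is L ⇒ W
n=27: can move to 25, which is L ⇒ W
n=28: moves to 27(W), 26(W), 24(W); every one is W ⇒ L
n=29: can move to 28, which is L ⇒ W
n=30: can move to 28, which is L ⇒ W
n=31: moves to 30(W), 29(W), 27(W); every one is W ⇒ L
n=32: can move to 31, which is L ⇒ W
The losing starting values of n are exactly the entries labelled L in this table (11 of them).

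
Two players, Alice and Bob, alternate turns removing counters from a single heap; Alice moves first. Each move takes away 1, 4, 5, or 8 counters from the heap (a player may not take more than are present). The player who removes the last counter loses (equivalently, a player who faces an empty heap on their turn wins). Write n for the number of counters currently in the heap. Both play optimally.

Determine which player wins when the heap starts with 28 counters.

Bob wins.

Build the W/L table. Terminal = W. A non-terminal position is W if it has a move to some L; otherwise it is L.
n=0: no move; the opponent has just taken the last counter and therefore loses → W
n=1: L (sole option 0(W) is W)
n=2: W (go to 1, an L position)
n=3: L (sole option 2(W) is W)
n=4: W (go to 3, an L position)
n=5: W (go to 1, an L position)
n=6: W (go to 1, an L position)
n=7: W (go to 3, an L position)
n=8: W (go to 3, an L position)
n=9: W (go to 1, an L position)
n=10: L (options 9(W), 6(W), 5(W), 2(W) are all W)
n=11: W (go to 10, an L position)
n=12: L (options 11(W), 8(W), 7(W), 4(W) are all W)
n=13: W (go to 12, an L position)
n=14: W (go to 10, an L position)
n=15: W (go to 10, an L position)
n=16: W (go to 12, an L position)
n=17: W (go to 12, an L position)
n=18: W (go to 10, an L position)
n=19: L (options 18(W), 15(W), 14(W), 11(W) are all W)
n=20: W (go to 19, an L position)
n=21: L (options 20(W), 17(W), 16(W), 13(W) are all W)
n=22: W (go to 21, an L position)
n=23: W (go to 19, an L position)
n=24: W (go to 19, an L position)
n=25: W (go to 21, an L position)
n=26: W (go to 21, an L position)
n=27: W (go to 19, an L position)
n=28: L (options 27(W), 24(W), 23(W), 20(W) are all W)
Every move from 28 reaches a W position, so the mover loses.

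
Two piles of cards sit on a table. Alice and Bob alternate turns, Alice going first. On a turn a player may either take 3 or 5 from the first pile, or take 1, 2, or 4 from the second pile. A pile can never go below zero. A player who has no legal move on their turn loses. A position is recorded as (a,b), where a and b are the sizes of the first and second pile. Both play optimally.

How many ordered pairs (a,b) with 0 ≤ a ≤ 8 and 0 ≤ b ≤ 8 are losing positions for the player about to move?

27

Compute win/loss labels from the base case upward. A position with no move is L. Any other position is W if it can reach an L in one move, else L.
Every move lowers a or b (never raises either), so fill the grid row by row in increasing a, and left to right within a row: each cell's successors are then already labelled.
      b=0  b=1  b=2  b=3  b=4  b=5  b=6  b=7  b=8
a=0:    L    W    W    L    W    W    L    W    W
a=1:    L    W    W    L    W    W    L    W    W
a=2:    L    W    W    L    W    W    L    W    W
a=3:    W    L    W    W    L    W    W    L    W
a=4:    W    L    W    W    L    W    W    L    W
a=5:    W    L    W    W    L    W    W    L    W
a=6:    W    W    L    W    W    L    W    W    L
a=7:    W    W    L    W    W    L    W    W    L
a=8:    L    W    W    L    W    W    L    W    W
Cells with no legal move (terminal, hence L): (0,0), (1,0), (2,0).
The remaining L cells, each justified by listing all of its moves:
(0,3): L (options (0,2)(W), (0,1)(W) are all W)
(0,6): L (options (0,5)(W), (0,4)(W), (0,2)(W) are all W)
(1,3): L (options (1,2)(W), (1,1)(W) are all W)
(1,6): L (options (1,5)(W), (1,4)(W), (1,2)(W) are all W)
(2,3): L (options (2,2)(W), (2,1)(W) are all W)
(2,6): L (options (2,5)(W), (2,4)(W), (2,2)(W) are all W)
(3,1): L (options (0,1)(W), (3,0)(W) are all W)
(3,4): L (options (0,4)(W), (3,3)(W), (3,2)(W), (3,0)(W) are all W)
(3,7): L (options (0,7)(W), (3,6)(W), (3,5)(W), (3,3)(W) are all W)
(4,1): L (options (1,1)(W), (4,0)(W) are all W)
(4,4): L (options (1,4)(W), (4,3)(W), (4,2)(W), (4,0)(W) are all W)
(4,7): L (options (1,7)(W), (4,6)(W), (4,5)(W), (4,3)(W) are all W)
(5,1): L (options (2,1)(W), (0,1)(W), (5,0)(W) are all W)
(5,4): L (options (2,4)(W), (0,4)(W), (5,3)(W), (5,2)(W), (5,0)(W) are all W)
(5,7): L (options (2,7)(W), (0,7)(W), (5,6)(W), (5,5)(W), (5,3)(W) are all W)
(6,2): L (options (3,2)(W), (1,2)(W), (6,1)(W), (6,0)(W) are all W)
(6,5): L (options (3,5)(W), (1,5)(W), (6,4)(W), (6,3)(W), (6,1)(W) are all W)
(6,8): L (options (3,8)(W), (1,8)(W), (6,7)(W), (6,6)(W), (6,4)(W) are all W)
(7,2): L (options (4,2)(W), (2,2)(W), (7,1)(W), (7,0)(W) are all W)
(7,5): L (options (4,5)(W), (2,5)(W), (7,4)(W), (7,3)(W), (7,1)(W) are all W)
(7,8): L (options (4,8)(W), (2,8)(W), (7,7)(W), (7,6)(W), (7,4)(W) are all W)
(8,0): L (options (5,0)(W), (3,0)(W) are all W)
(8,3): L (options (5,3)(W), (3,3)(W), (8,2)(W), (8,1)(W) are all W)
(8,6): L (options (5,6)(W), (3,6)(W), (8,5)(W), (8,4)(W), (8,2)(W) are all W)
Every other cell has at least one move into one of the L cells above, so it is W.
L cells per row: a=0: 3, a=1: 3, a=2: 3, a=3: 3, a=4: 3, a=5: 3, a=6: 3, a=7: 3, a=8: 3; total 27.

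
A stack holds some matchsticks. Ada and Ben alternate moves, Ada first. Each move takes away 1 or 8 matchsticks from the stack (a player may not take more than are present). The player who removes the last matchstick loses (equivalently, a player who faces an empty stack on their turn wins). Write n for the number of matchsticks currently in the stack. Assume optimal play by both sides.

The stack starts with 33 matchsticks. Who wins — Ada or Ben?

Ada wins.

Positions with no move are W. A position that does have a move is losing for the player to move precisely when every available move leads to a winning position for the opponent. Fill in the labels:
n=0: no move; the opponent has just taken the last matchstick and therefore loses → W
n=1: only reaches 0(W), which is W → L
n=2: reaches L-position 1 → W
n=3: only reaches 2(W), which is W → L
n=4: reaches L-position 3 → W
n=5: only reaches 4(W), which is W → L
n=6: reaches L-position 5 → W
n=7: only reaches 6(W), which is W → L
n=8: reaches L-position 7 → W
n=9: reaches L-position 1 → W
n=10: only reaches 9(W), 2(W), all W → L
n=11: reaches L-position 10 → W
n=12: only reaches 11(W), 4(W), all W → L
n=13: reaches L-position 12 → W
n=14: only reaches 13(W), 6(W), all W → L
n=15: reaches L-position 14 → W
n=16: only reaches 15(W), 8(W), all W → L
n=17: reaches L-position 16 → W
n=18: reaches L-position 10 → W
n=19: only reaches 18(W), 11(W), all W → L
n=20: reaches L-position 19 → W
n=21: only reaches 20(W), 13(W), all W → L
n=22: reaches L-position 21 → W
n=23: only reaches 22(W), 15(W), all W → L
n=24: reaches L-position 23 → W
n=25: only reaches 24(W), 17(W), all W → L
n=26: reaches L-position 25 → W
n=27: reaches L-position 19 → W
n=28: only reaches 27(W), 20(W), all W → L
n=29: reaches L-position 28 → W
n=30: only reaches 29(W), 22(W), all W → L
n=31: reaches L-position 30 → W
n=32: only reaches 31(W), 24(W), all W → L
n=33: reaches L-position 32 → W
The starting position 33 is W: Ada should remove 1, leaving 32, handing over an L position.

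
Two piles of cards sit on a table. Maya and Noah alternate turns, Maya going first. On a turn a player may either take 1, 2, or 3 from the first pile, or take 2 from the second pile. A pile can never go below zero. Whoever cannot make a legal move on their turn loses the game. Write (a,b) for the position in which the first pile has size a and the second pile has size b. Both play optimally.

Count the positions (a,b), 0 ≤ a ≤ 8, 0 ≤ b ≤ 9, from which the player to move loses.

Classify positions by backward induction: terminal positions (no move available) are L. From any other position, the mover wins iff some move reaches an L.
Every move lowers a or b (never raises either), so fill the grid row by row in increasing a, and left to right within a row: each cell's successors are then already labelled.
      b=0  b=1  b=2  b=3  b=4  b=5  b=6  b=7  b=8  b=9
a=0:    L    L    W    W    L    L    W    W    L    L
a=1:    W    W    L    L    W    W    L    L    W    W
a=2:    W    W    W    W    W    W    W    W    W    W
a=3:    W    W    W    W    W    W    W    W    W    W
a=4:    L    L    W    W    L    L    W    W    L    L
a=5:    W    W    L    L    W    W    L    L    W    W
a=6:    W    W    W    W    W    W    W    W    W    W
a=7:    W    W    W    W    W    W    W    W    W    W
a=8:    L    L    W    W    L    L    W    W    L    L
Cells with no legal move (terminal, hence L): (0,0), (0,1).
The remaining L cells, each justified by listing all of its moves:
(0,4): only reaches (0,2)(W), which is W → L
(0,5): only reaches (0,3)(W), which is W → L
(0,8): only reaches (0,6)(W), which is W → L
(0,9): only reaches (0,7)(W), which is W → L
(1,2): only reaches (0,2)(W), (1,0)(W), all W → L
(1,3): only reaches (0,3)(W), (1,1)(W), all W → L
(1,6): only reaches (0,6)(W), (1,4)(W), all W → L
(1,7): only reaches (0,7)(W), (1,5)(W), all W → L
(4,0): only reaches (3,0)(W), (2,0)(W), (1,0)(W), all W → L
(4,1): only reaches (3,1)(W), (2,1)(W), (1,1)(W), all W → L
(4,4): only reaches (3,4)(W), (2,4)(W), (1,4)(W), (4,2)(W), all W → L
(4,5): only reaches (3,5)(W), (2,5)(W), (1,5)(W), (4,3)(W), all W → L
(4,8): only reaches (3,8)(W), (2,8)(W), (1,8)(W), (4,6)(W), all W → L
(4,9): only reaches (3,9)(W), (2,9)(W), (1,9)(W), (4,7)(W), all W → L
(5,2): only reaches (4,2)(W), (3,2)(W), (2,2)(W), (5,0)(W), all W → L
(5,3): only reaches (4,3)(W), (3,3)(W), (2,3)(W), (5,1)(W), all W → L
(5,6): only reaches (4,6)(W), (3,6)(W), (2,6)(W), (5,4)(W), all W → L
(5,7): only reaches (4,7)(W), (3,7)(W), (2,7)(W), (5,5)(W), all W → L
(8,0): only reaches (7,0)(W), (6,0)(W), (5,0)(W), all W → L
(8,1): only reaches (7,1)(W), (6,1)(W), (5,1)(W), all W → L
(8,4): only reaches (7,4)(W), (6,4)(W), (5,4)(W), (8,2)(W), all W → L
(8,5): only reaches (7,5)(W), (6,5)(W), (5,5)(W), (8,3)(W), all W → L
(8,8): only reaches (7,8)(W), (6,8)(W), (5,8)(W), (8,6)(W), all W → L
(8,9): only reaches (7,9)(W), (6,9)(W), (5,9)(W), (8,7)(W), all W → L
Every other cell has at least one move into one of the L cells above, so it is W.
L cells per row: a=0: 6, a=1: 4, a=2: 0, a=3: 0, a=4: 6, a=5: 4, a=6: 0, a=7: 0, a=8: 6; total 26.

26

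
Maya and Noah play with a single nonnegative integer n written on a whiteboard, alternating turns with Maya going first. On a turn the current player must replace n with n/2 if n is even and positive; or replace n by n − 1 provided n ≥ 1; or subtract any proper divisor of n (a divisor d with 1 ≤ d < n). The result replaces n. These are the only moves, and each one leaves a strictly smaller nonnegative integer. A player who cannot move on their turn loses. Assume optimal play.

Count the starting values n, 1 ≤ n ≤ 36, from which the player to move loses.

17

Label each position W (a win for the player to move) or L (a loss). A position with no legal move is L; any other position is W exactly when some move reaches an L, and L when every move reaches a W.
n=0: no move → L
n=1: reaches L-position 0 → W
n=2: only reaches 1(W), which is W → L
n=3: reaches L-position 2 → W
n=4: reaches L-position 2 → W
n=5: only reaches 4(W), which is W → L
n=6: reaches L-position 5 → W
n=7: only reaches 6(W), which is W → L
n=8: reaches L-position 7 → W
n=9: only reaches 6(W), 8(W), all W → L
n=10: reaches L-position 5 → W
n=11: only reaches 10(W), which is W → L
n=12: reaches L-position 9 → W
n=13: only reaches 12(W), which is W → L
n=14: reaches L-position 7 → W
n=15: only reaches 10(W), 12(W), 14(W), all W → L
n=16: reaches L-position 15 → W
n=17: only reaches 16(W), which is W → L
n=18: reaches L-position 9 → W
n=19: only reaches 18(W), which is W → L
n=20: reaches L-position 15 → W
n=21: only reaches 14(W), 18(W), 20(W), all W → L
n=22: reaches L-position 11 → W
n=23: only reaches 22(W), which is W → L
n=24: reaches L-position 21 → W
n=25: only reaches 20(W), 24(W), all W → L
n=26: reaches L-position 13 → W
n=27: only reaches 18(W), 24(W), 26(W), all W → L
n=28: reaches L-position 21 → W
n=29: only reaches 28(W), which is W → L
n=30: reaches L-position 15 → W
n=31: only reaches 30(W), which is W → L
n=32: reaches L-position 31 → W
n=33: only reaches 22(W), 30(W), 32(W), all W → L
n=34: reaches L-position 17 → W
n=35: only reaches 28(W), 30(W), 34(W), all W → L
n=36: reaches L-position 27 → W
L entries with 1 ≤ n ≤ 36 (n=0 is outside the asked range and is not counted): n = 2, 5, 7, 9, 11, 13, 15, 17, 19, 21, 23, 25, 27, 29, 31, 33, 35; that makes 17.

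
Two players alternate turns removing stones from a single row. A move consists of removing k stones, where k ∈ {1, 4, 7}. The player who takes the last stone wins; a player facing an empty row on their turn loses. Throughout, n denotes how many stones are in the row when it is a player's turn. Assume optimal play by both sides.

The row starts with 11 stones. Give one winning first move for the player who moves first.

Compute win/loss labels from the base case upward. A position with no move is L. Any other position is W if it can reach an L in one move, else L.
n=0: no move → L
n=1: W (go to 0, an L position)
n=2: L (sole option 1(W) is W)
n=3: W (go to 2, an L position)
n=4: W (go to 0, an L position)
n=5: L (options 4(W), 1(W) are all W)
n=6: W (go to 5, an L position)
n=7: W (go to 0, an L position)
n=8: L (options 7(W), 4(W), 1(W) are all W)
n=9: W (go to 8, an L position)
n=10: L (options 9(W), 6(W), 3(W) are all W)
n=11: W (go to 10, an L position)
From 11, the L positions reachable in one move are: 10.

Remove 1, leaving 10.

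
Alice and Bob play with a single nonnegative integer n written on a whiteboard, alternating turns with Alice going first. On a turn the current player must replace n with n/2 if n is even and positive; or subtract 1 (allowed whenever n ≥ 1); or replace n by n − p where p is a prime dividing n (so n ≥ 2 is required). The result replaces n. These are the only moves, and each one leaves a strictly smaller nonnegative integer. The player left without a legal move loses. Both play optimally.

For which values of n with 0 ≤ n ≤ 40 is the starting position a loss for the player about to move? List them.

Compute win/loss labels from the base case upward. A position with no move is L. Any other position is W if it can reach an L in one move, else L.
n=0: no move → L
n=1: W (go to 0, an L position)
n=2: W (go to 0, an L position)
n=3: W (go to 0, an L position)
n=4: L (options 2(W), 3(W) are all W)
n=5: W (go to 0, an L position)
n=6: W (go to 4, an L position)
n=7: W (go to 0, an L position)
n=8: W (go to 4, an L position)
n=9: L (options 6(W), 8(W) are all W)
n=10: W (go to 9, an L position)
n=11: W (go to 0, an L position)
n=12: W (go to 9, an L position)
n=13: W (go to 0, an L position)
n=14: L (options 7(W), 12(W), 13(W) are all W)
n=15: W (go to 14, an L position)
n=16: W (go to 14, an L position)
n=17: W (go to 0, an L position)
n=18: W (go to 9, an L position)
n=19: W (go to 0, an L position)
n=20: L (options 10(W), 15(W), 18(W), 19(W) are all W)
n=21: W (go to 14, an L position)
n=22: W (go to 20, an L position)
n=23: W (go to 0, an L position)
n=24: L (options 12(W), 21(W), 22(W), 23(W) are all W)
n=25: W (go to 20, an L position)
n=26: W (go to 24, an L position)
n=27: W (go to 24, an L position)
n=28: W (go to 14, an L position)
n=29: W (go to 0, an L position)
n=30: L (options 15(W), 25(W), 27(W), 28(W), 29(W) are all W)
n=31: W (go to 0, an L position)
n=32: W (go to 30, an L position)
n=33: W (go to 30, an L position)
n=34: L (options 17(W), 32(W), 33(W) are all W)
n=35: W (go to 30, an L position)
n=36: W (go to 34, an L position)
n=37: W (go to 0, an L position)
n=38: L (options 19(W), 36(W), 37(W) are all W)
n=39: W (go to 38, an L position)
n=40: W (go to 20, an L position)
The losing starting values of n are exactly the entries labelled L in this table (9 of them).

0, 4, 9, 14, 20, 24, 30, 34, 38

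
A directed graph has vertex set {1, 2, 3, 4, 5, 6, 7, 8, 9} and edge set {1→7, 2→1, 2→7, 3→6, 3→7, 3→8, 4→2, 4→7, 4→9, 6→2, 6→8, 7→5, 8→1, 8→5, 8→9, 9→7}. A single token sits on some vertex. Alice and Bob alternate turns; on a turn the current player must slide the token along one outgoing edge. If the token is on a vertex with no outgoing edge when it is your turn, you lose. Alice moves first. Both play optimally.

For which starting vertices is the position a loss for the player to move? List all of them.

1, 5, 6, 9

Build the W/L table. Terminal = L. A non-terminal position is W if it has a move to some L; otherwise it is L.
Every edge goes from a vertex to one that appears earlier in the order 5, 7, 1, 9, 8, 2, 6, 3, 4, so processing vertices in that order labels each vertex after all of its successors.
5: no outgoing edge → L
7: reaches L-position 5 → W
1: only reaches 7(W), which is W → L
9: only reaches 7(W), which is W → L
8: reaches L-position 9 → W
2: reaches L-position 1 → W
6: only reaches 2(W), 8(W), all W → L
3: reaches L-position 6 → W
4: reaches L-position 9 → W
The losing starting vertices are exactly the entries labelled L in this table (4 of them).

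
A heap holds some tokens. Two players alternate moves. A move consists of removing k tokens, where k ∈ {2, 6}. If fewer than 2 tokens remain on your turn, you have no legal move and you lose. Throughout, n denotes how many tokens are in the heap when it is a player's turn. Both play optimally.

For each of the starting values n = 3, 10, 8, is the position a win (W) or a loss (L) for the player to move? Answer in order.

Work bottom-up. With no move the player to move loses. Otherwise the position is W if at least one move leads to an L position for the opponent, and L if every move leads to a W.
n=0: no move → L
n=1: no move → L
n=2: reaches L-position 0 → W
n=3: reaches L-position 1 → W
n=4: only reaches 2(W), which is W → L
n=5: only reaches 3(W), which is W → L
n=6: reaches L-position 4 → W
n=7: reaches L-position 5 → W
n=8: only reaches 6(W), 2(W), all W → L
n=9: only reaches 7(W), 3(W), all W → L
n=10: reaches L-position 8 → W

3: W, 10: W, 8: L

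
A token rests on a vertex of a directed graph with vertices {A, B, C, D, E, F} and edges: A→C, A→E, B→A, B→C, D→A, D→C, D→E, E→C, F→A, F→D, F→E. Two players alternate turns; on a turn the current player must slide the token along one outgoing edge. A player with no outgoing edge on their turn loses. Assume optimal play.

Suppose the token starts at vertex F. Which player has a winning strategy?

Compute win/loss labels from the base case upward. A position with no move is L. Any other position is W if it can reach an L in one move, else L.
Every edge goes from a vertex to one that appears earlier in the order C, E, A, D, F, B, so processing vertices in that order labels each vertex after all of its successors.
C: no outgoing edge → L
E: reaches L-position C → W
A: reaches L-position C → W
D: reaches L-position C → W
F: only reaches D(W), A(W), E(W), all W → L
B: reaches L-position C → W
The starting position F is L: whatever the player to move does, the opponent receives a W position.

The second player wins.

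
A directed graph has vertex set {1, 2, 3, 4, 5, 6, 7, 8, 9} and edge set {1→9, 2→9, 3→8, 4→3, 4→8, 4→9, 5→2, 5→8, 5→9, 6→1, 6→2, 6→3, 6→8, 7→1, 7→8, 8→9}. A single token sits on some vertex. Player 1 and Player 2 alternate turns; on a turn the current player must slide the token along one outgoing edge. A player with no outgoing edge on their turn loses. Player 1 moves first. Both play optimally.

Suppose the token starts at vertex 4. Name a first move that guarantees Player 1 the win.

Move to 3.

Classify positions by backward induction: terminal positions (no move available) are L. From any other position, the mover wins iff some move reaches an L.
Every edge goes from a vertex to one that appears earlier in the order 9, 2, 8, 5, 1, 3, 6, 4, 7, so processing vertices in that order labels each vertex after all of its successors.
9: no outgoing edge → L
2: can move to 9, which is L ⇒ W
8: can move to 9, which is L ⇒ W
5: can move to 9, which is L ⇒ W
1: can move to 9, which is L ⇒ W
3: the only move is to 8(W), a W ⇒ L
6: can move to 3, which is L ⇒ W
4: can move to 3, which is L ⇒ W
7: moves to 1(W), 8(W); every one is W ⇒ L
From 4, the L positions reachable in one move are: 3, 9. Any move reaching one of these is winning.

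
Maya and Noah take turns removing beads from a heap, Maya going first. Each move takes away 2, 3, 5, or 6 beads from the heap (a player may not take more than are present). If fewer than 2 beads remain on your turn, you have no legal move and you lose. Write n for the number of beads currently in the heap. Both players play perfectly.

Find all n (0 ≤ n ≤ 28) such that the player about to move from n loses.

Compute win/loss labels from the base case upward. A position with no move is L. Any other position is W if it can reach an L in one move, else L.
n=0: no move → L
n=1: no move → L
n=2: reaches L-position 0 → W
n=3: reaches L-position 1 → W
n=4: reaches L-position 1 → W
n=5: reaches L-position 0 → W
n=6: reaches L-position 1 → W
n=7: reaches L-position 1 → W
n=8: only reaches 6(W), 5(W), 3(W), 2(W), all W → L
n=9: only reaches 7(W), 6(W), 4(W), 3(W), all W → L
n=10: reaches L-position 8 → W
n=11: reaches L-position 9 → W
n=12: reaches L-position 9 → W
n=13: reaches L-position 8 → W
n=14: reaches L-position 9 → W
n=15: reaches L-position 9 → W
n=16: only reaches 14(W), 13(W), 11(W), 10(W), all W → L
n=17: only reaches 15(W), 14(W), 12(W), 11(W), all W → L
n=18: reaches L-position 16 → W
n=19: reaches L-position 17 → W
n=20: reaches L-position 17 → W
n=21: reaches L-position 16 → W
n=22: reaches L-position 17 → W
n=23: reaches L-position 17 → W
n=24: only reaches 22(W), 21(W), 19(W), 18(W), all W → L
n=25: only reaches 23(W), 22(W), 20(W), 19(W), all W → L
n=26: reaches L-position 24 → W
n=27: reaches L-position 25 → W
n=28: reaches L-position 25 → W
The losing starting values of n are exactly the entries labelled L in this table (8 of them).

0, 1, 8, 9, 16, 17, 24, 25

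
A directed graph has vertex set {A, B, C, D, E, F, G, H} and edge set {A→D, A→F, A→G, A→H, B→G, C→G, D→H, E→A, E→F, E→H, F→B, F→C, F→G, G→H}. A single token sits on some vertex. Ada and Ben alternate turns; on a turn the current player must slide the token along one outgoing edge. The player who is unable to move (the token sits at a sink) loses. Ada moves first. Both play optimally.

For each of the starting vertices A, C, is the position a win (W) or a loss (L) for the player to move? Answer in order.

Classify positions by backward induction: terminal positions (no move available) are L. From any other position, the mover wins iff some move reaches an L.
Every edge goes from a vertex to one that appears earlier in the order H, D, G, C, B, F, A, E, so processing vertices in that order labels each vertex after all of its successors.
H: no outgoing edge → L
D: W (go to H, an L position)
G: W (go to H, an L position)
C: L (sole option G(W) is W)
B: L (sole option G(W) is W)
F: W (go to B, an L position)
A: W (go to H, an L position)
E: W (go to H, an L position)

A: W, C: L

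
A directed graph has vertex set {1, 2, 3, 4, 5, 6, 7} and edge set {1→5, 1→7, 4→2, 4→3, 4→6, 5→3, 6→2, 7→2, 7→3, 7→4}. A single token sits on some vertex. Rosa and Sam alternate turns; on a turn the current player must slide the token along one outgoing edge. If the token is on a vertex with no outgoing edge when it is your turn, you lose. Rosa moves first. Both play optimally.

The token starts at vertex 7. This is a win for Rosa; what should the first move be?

Positions with no move are L. A position that does have a move is losing for the player to move precisely when every available move leads to a winning position for the opponent. Fill in the labels:
Every edge goes from a vertex to one that appears earlier in the order 3, 2, 6, 4, 7, 5, 1, so processing vertices in that order labels each vertex after all of its successors.
3: no outgoing edge → L
2: no outgoing edge → L
6: W (go to 2, an L position)
4: W (go to 2, an L position)
7: W (go to 2, an L position)
5: W (go to 3, an L position)
1: L (options 5(W), 7(W) are all W)
From 7, the L positions reachable in one move are: 2, 3. Any move reaching one of these is winning.

Move to 2.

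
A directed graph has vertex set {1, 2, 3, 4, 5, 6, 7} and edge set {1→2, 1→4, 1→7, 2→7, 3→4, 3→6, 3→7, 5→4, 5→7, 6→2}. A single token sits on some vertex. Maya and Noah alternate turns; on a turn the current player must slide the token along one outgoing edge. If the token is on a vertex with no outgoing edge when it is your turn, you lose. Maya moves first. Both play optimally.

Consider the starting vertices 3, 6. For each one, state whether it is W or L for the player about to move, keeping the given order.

3: W, 6: L

Label each position W (a win for the player to move) or L (a loss). A position with no legal move is L; any other position is W exactly when some move reaches an L, and L when every move reaches a W.
Every edge goes from a vertex to one that appears earlier in the order 7, 4, 2, 1, 5, 6, 3, so processing vertices in that order labels each vertex after all of its successors.
7: no outgoing edge → L
4: no outgoing edge → L
2: can move to 7, which is L ⇒ W
1: can move to 4, which is L ⇒ W
5: can move to 4, which is L ⇒ W
6: the only move is to 2(W), a W ⇒ L
3: can move to 6, which is L ⇒ W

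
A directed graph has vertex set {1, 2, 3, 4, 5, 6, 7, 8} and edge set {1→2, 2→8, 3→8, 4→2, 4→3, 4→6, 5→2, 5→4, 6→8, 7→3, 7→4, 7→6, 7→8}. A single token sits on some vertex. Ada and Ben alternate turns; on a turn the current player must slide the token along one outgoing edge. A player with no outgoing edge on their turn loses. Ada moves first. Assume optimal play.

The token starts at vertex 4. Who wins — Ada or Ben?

Ben wins.

Work bottom-up. With no move the player to move loses. Otherwise the position is W if at least one move leads to an L position for the opponent, and L if every move leads to a W.
Every edge goes from a vertex to one that appears earlier in the order 8, 6, 3, 2, 4, 7, 1, 5, so processing vertices in that order labels each vertex after all of its successors.
8: no outgoing edge → L
6: →8(L), so W
3: →8(L), so W
2: →8(L), so W
4: →2(W), 3(W), 6(W) — all W, so L
7: →4(L), so W
1: →2(W) only, which is W, so L
5: →4(L), so W
The starting position 4 is L: whatever Ada does, the opponent receives a W position.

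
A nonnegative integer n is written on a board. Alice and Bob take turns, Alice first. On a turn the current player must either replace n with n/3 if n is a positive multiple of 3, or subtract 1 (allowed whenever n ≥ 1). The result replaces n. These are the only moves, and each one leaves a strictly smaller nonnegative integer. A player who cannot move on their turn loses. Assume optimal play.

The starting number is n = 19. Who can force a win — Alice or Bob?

Use the standard recursion: the mover loses at a terminal position; elsewhere, the mover wins exactly when some move hands the opponent an L position.
n=0: no move → L
n=1: reaches L-position 0 → W
n=2: only reaches 1(W), which is W → L
n=3: reaches L-position 2 → W
n=4: only reaches 3(W), which is W → L
n=5: reaches L-position 4 → W
n=6: reaches L-position 2 → W
n=7: only reaches 6(W), which is W → L
n=8: reaches L-position 7 → W
n=9: only reaches 3(W), 8(W), all W → L
n=10: reaches L-position 9 → W
n=11: only reaches 10(W), which is W → L
n=12: reaches L-position 4 → W
n=13: only reaches 12(W), which is W → L
n=14: reaches L-position 13 → W
n=15: only reaches 5(W), 14(W), all W → L
n=16: reaches L-position 15 → W
n=17: only reaches 16(W), which is W → L
n=18: reaches L-position 17 → W
n=19: only reaches 18(W), which is W → L
Every move from 19 reaches a W position, so the mover loses.

Bob wins.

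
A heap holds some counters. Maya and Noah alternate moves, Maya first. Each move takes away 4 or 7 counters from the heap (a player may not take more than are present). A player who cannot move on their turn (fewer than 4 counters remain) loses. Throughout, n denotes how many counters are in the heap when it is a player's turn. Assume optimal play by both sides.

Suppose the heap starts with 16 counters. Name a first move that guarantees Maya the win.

Work bottom-up. With no move the player to move loses. Otherwise the position is W if at least one move leads to an L position for the opponent, and L if every move leads to a W.
n=0: no move → L
n=1: no move → L
n=2: no move → L
n=3: no move → L
n=4: can move to 0, which is L ⇒ W
n=5: can move to 1, which is L ⇒ W
n=6: can move to 2, which is L ⇒ W
n=7: can move to 3, which is L ⇒ W
n=8: can move to 1, which is L ⇒ W
n=9: can move to 2, which is L ⇒ W
n=10: can move to 3, which is L ⇒ W
n=11: moves to 7(W), 4(W); every one is W ⇒ L
n=12: moves to 8(W), 5(W); every one is W ⇒ L
n=13: moves to 9(W), 6(W); every one is W ⇒ L
n=14: moves to 10(W), 7(W); every one is W ⇒ L
n=15: can move to 11, which is L ⇒ W
n=16: can move to 12, which is L ⇒ W
From 16, the L positions reachable in one move are: 12.

Remove 4, leaving 12.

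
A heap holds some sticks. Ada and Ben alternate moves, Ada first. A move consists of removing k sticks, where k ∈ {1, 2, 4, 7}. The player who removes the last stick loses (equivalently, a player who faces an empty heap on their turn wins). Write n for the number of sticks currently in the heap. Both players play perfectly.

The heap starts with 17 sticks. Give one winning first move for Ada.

Use the standard recursion: the mover wins at a terminal position; elsewhere, the mover wins exactly when some move hands the opponent an L position.
n=0: no move; the opponent has just taken the last stick and therefore loses → W
n=1: L (sole option 0(W) is W)
n=2: W (go to 1, an L position)
n=3: W (go to 1, an L position)
n=4: L (options 3(W), 2(W), 0(W) are all W)
n=5: W (go to 4, an L position)
n=6: W (go to 4, an L position)
n=7: L (options 6(W), 5(W), 3(W), 0(W) are all W)
n=8: W (go to 7, an L position)
n=9: W (go to 7, an L position)
n=10: L (options 9(W), 8(W), 6(W), 3(W) are all W)
n=11: W (go to 10, an L position)
n=12: W (go to 10, an L position)
n=13: L (options 12(W), 11(W), 9(W), 6(W) are all W)
n=14: W (go to 13, an L position)
n=15: W (go to 13, an L position)
n=16: L (options 15(W), 14(W), 12(W), 9(W) are all W)
n=17: W (go to 16, an L position)
From 17, the L positions reachable in one move are: 16, 13, 10. Any move reaching one of these is winning.

Remove 1, leaving 16.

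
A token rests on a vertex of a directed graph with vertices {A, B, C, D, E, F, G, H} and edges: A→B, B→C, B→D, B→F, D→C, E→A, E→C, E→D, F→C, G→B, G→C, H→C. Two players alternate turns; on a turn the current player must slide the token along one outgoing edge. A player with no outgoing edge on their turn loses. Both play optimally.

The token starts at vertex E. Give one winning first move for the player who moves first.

Move to A.

Build the W/L table. Terminal = L. A non-terminal position is W if it has a move to some L; otherwise it is L.
Every edge goes from a vertex to one that appears earlier in the order C, D, F, B, A, E, H, G, so processing vertices in that order labels each vertex after all of its successors.
C: no outgoing edge → L
D: W (go to C, an L position)
F: W (go to C, an L position)
B: W (go to C, an L position)
A: L (sole option B(W) is W)
E: W (go to A, an L position)
H: W (go to C, an L position)
G: W (go to C, an L position)
From E, the L positions reachable in one move are: A, C. Any move reaching one of these is winning.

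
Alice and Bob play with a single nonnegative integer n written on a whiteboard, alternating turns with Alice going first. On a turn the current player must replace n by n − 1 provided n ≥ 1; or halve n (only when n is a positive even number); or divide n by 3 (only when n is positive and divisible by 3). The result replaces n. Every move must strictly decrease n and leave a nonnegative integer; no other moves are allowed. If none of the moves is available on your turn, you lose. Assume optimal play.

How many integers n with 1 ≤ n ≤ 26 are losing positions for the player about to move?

10

Work bottom-up. With no move the player to move loses. Otherwise the position is W if at least one move leads to an L position for the opponent, and L if every move leads to a W.
n=0: no move → L
n=1: →0(L), so W
n=2: →1(W) only, which is W, so L
n=3: →2(L), so W
n=4: →2(L), so W
n=5: →4(W) only, which is W, so L
n=6: →2(L), so W
n=7: →6(W) only, which is W, so L
n=8: →7(L), so W
n=9: →3(W), 8(W) — all W, so L
n=10: →5(L), so W
n=11: →10(W) only, which is W, so L
n=12: →11(L), so W
n=13: →12(W) only, which is W, so L
n=14: →7(L), so W
n=15: →5(L), so W
n=16: →8(W), 15(W) — all W, so L
n=17: →16(L), so W
n=18: →9(L), so W
n=19: →18(W) only, which is W, so L
n=20: →19(L), so W
n=21: →7(L), so W
n=22: →11(L), so W
n=23: →22(W) only, which is W, so L
n=24: →23(L), so W
n=25: →24(W) only, which is W, so L
n=26: →13(L), so W
L entries with 1 ≤ n ≤ 26 (n=0 is outside the asked range and is not counted): n = 2, 5, 7, 9, 11, 13, 16, 19, 23, 25; that makes 10.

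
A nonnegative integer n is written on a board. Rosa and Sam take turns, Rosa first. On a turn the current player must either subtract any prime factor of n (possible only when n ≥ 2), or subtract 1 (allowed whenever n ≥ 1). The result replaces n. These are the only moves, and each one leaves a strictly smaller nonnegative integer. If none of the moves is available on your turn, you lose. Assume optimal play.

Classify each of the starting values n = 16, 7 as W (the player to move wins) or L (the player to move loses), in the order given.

16: L, 7: W

Compute win/loss labels from the base case upward. A position with no move is L. Any other position is W if it can reach an L in one move, else L.
n=0: no move → L
n=1: can move to 0, which is L ⇒ W
n=2: can move to 0, which is L ⇒ W
n=3: can move to 0, which is L ⇒ W
n=4: moves to 2(W), 3(W); every one is W ⇒ L
n=5: can move to 0, which is L ⇒ W
n=6: can move to 4, which is L ⇒ W
n=7: can move to 0, which is L ⇒ W
n=8: moves to 6(W), 7(W); every one is W ⇒ L
n=9: can move to 8, which is L ⇒ W
n=10: can move to 8, which is L ⇒ W
n=11: can move to 0, which is L ⇒ W
n=12: moves to 9(W), 10(W), 11(W); every one is W ⇒ L
n=13: can move to 0, which is L ⇒ W
n=14: can move to 12, which is L ⇒ W
n=15: can move to 12, which is L ⇒ W
n=16: moves to 14(W), 15(W); every one is W ⇒ L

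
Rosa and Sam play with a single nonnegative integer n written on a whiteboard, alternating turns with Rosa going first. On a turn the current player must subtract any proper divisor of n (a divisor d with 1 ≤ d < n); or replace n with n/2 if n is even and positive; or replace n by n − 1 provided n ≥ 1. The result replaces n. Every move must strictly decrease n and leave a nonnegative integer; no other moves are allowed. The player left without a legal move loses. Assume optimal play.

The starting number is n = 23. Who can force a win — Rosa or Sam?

Positions with no move are L. A position that does have a move is losing for the player to move precisely when every available move leads to a winning position for the opponent. Fill in the labels:
n=0: no move → L
n=1: reaches L-position 0 → W
n=2: only reaches 1(W), which is W → L
n=3: reaches L-position 2 → W
n=4: reaches L-position 2 → W
n=5: only reaches 4(W), which is W → L
n=6: reaches L-position 5 → W
n=7: only reaches 6(W), which is W → L
n=8: reaches L-position 7 → W
n=9: only reaches 6(W), 8(W), all W → L
n=10: reaches L-position 5 → W
n=11: only reaches 10(W), which is W → L
n=12: reaches L-position 9 → W
n=13: only reaches 12(W), which is W → L
n=14: reaches L-position 7 → W
n=15: only reaches 10(W), 12(W), 14(W), all W → L
n=16: reaches L-position 15 → W
n=17: only reaches 16(W), which is W → L
n=18: reaches L-position 9 → W
n=19: only reaches 18(W), which is W → L
n=20: reaches L-position 15 → W
n=21: only reaches 14(W), 18(W), 20(W), all W → L
n=22: reaches L-position 11 → W
n=23: only reaches 22(W), which is W → L
Every move from 23 reaches a W position, so the mover loses.

Sam wins.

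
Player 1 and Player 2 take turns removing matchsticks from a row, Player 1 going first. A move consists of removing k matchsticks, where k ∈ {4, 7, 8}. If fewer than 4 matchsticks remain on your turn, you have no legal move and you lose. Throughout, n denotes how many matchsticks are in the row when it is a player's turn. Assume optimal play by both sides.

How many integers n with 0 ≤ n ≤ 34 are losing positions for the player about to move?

12

Label each position W (a win for the player to move) or L (a loss). A position with no legal move is L; any other position is W exactly when some move reaches an L, and L when every move reaches a W.
n=0: no move → L
n=1: no move → L
n=2: no move → L
n=3: no move → L
n=4: reaches L-position 0 → W
n=5: reaches L-position 1 → W
n=6: reaches L-position 2 → W
n=7: reaches L-position 3 → W
n=8: reaches L-position 1 → W
n=9: reaches L-position 2 → W
n=10: reaches L-position 3 → W
n=11: reaches L-position 3 → W
n=12: only reaches 8(W), 5(W), 4(W), all W → L
n=13: only reaches 9(W), 6(W), 5(W), all W → L
n=14: only reaches 10(W), 7(W), 6(W), all W → L
n=15: only reaches 11(W), 8(W), 7(W), all W → L
n=16: reaches L-position 12 → W
n=17: reaches L-position 13 → W
n=18: reaches L-position 14 → W
n=19: reaches L-position 15 → W
n=20: reaches L-position 13 → W
n=21: reaches L-position 14 → W
n=22: reaches L-position 15 → W
n=23: reaches L-position 15 → W
n=24: only reaches 20(W), 17(W), 16(W), all W → L
n=25: only reaches 21(W), 18(W), 17(W), all W → L
n=26: only reaches 22(W), 19(W), 18(W), all W → L
n=27: only reaches 23(W), 20(W), 19(W), all W → L
n=28: reaches L-position 24 → W
n=29: reaches L-position 25 → W
n=30: reaches L-position 26 → W
n=31: reaches L-position 27 → W
n=32: reaches L-position 25 → W
n=33: reaches L-position 26 → W
n=34: reaches L-position 27 → W
L entries with 0 ≤ n ≤ 34: n = 0, 1, 2, 3, 12, 13, 14, 15, 24, 25, 26, 27; that makes 12.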